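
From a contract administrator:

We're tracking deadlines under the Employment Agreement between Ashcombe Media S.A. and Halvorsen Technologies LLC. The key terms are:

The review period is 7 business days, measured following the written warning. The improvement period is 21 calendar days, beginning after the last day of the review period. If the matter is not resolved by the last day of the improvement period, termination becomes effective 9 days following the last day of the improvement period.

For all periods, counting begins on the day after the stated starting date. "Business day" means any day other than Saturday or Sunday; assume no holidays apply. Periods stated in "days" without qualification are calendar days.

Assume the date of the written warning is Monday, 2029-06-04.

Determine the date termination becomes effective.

The last day of the review period: 7 business days after Monday, 2029-06-04, skipping weekends — Jun 5, Jun 6, Jun 7, Jun 8, Jun 11, Jun 12, Jun 13 — lands on Wednesday, 2029-06-13.
Adding 21 calendar days to 2029-06-13 gives 2029-07-04, which is the last day of the improvement period.
Adding 9 calendar days to 2029-07-04 gives 2029-07-13, which is the date termination becomes effective.

2029-07-13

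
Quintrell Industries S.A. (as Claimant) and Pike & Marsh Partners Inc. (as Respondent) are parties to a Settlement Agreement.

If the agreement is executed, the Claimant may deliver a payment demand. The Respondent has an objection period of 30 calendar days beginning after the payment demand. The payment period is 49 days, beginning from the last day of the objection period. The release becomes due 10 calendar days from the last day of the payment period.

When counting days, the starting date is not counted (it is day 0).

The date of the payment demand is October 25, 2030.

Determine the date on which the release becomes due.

January 22, 2031

The last day of the objection period: 30 calendar days after October 25, 2030 is November 24, 2030.
The last day of the payment period: November 24, 2030 + 49 days = January 12, 2031.
The date on which the release becomes due: January 12, 2031 + 10 days = January 22, 2031.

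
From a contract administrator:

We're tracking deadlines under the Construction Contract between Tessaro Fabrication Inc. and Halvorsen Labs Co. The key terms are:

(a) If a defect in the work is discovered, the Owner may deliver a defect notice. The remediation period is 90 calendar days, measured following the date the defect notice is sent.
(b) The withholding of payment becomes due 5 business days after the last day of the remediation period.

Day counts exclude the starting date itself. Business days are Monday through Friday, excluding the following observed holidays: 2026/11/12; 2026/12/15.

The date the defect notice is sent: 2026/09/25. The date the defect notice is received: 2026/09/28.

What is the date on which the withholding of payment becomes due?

2026/12/31

The last day of the remediation period: 90 calendar days after 2026/09/25 is 2026/12/24.
The date on which the withholding of payment becomes due: 5 business days after Thursday, 2026/12/24, skipping weekends — Dec 25, Dec 28, Dec 29, Dec 30, Dec 31 — lands on Thursday, 2026/12/31.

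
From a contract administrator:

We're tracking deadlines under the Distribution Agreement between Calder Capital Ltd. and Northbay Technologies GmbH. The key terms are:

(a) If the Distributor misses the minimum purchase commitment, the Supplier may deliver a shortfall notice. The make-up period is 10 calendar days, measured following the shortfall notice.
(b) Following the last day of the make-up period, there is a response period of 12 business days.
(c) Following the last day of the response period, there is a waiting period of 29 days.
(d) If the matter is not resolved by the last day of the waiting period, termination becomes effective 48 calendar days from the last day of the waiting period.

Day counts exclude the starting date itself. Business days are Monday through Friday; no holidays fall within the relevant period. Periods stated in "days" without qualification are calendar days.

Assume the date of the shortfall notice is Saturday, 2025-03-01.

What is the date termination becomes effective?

The last day of the make-up period: 2025-03-01 + 10 days = 2025-03-11.
From Tuesday, 2025-03-11, 12 business days (Mar 12, Mar 13, Mar 14, Mar 17, …, Mar 25, Mar 26, Mar 27, skipping weekends) brings us to Thursday, 2025-03-27, which is the last day of the response period.
The last day of the waiting period: 2025-03-27 + 29 days = 2025-04-25.
Adding 48 calendar days to 2025-04-25 gives 2025-06-12, which is the date termination becomes effective.

2025-06-12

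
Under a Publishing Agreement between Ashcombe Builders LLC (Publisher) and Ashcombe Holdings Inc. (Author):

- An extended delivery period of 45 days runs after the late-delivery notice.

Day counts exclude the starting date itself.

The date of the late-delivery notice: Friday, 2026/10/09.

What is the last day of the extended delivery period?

Adding 45 calendar days to 2026/10/09 gives 2026/11/23, which is the last day of the extended delivery period.

2026/11/23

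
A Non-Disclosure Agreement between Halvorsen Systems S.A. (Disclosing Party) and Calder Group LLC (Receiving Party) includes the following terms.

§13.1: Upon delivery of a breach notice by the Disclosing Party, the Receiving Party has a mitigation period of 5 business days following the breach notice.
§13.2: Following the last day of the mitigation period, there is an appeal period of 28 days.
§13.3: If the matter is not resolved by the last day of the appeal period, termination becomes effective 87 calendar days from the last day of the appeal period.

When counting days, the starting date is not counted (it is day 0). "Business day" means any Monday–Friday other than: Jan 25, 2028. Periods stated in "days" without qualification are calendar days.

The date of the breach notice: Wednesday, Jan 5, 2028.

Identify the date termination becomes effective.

May 6, 2028

The last day of the mitigation period: 5 business days after Wednesday, Jan 5, 2028, skipping weekends — Jan 6, Jan 7, Jan 10, Jan 11, Jan 12 — lands on Wednesday, Jan 12, 2028.
The last day of the appeal period: 28 calendar days after Jan 12, 2028 is Feb 9, 2028.
Adding 87 calendar days to Feb 9, 2028 gives May 6, 2028, which is the date termination becomes effective.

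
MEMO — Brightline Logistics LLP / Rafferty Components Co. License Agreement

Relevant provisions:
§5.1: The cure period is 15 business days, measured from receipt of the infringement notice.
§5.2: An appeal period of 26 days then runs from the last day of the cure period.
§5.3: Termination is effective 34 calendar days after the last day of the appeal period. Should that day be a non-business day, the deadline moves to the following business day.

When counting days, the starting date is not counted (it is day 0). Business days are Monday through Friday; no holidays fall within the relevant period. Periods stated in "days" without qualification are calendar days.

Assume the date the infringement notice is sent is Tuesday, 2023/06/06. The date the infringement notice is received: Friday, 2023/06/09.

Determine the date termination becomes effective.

From Friday, 2023/06/09, 15 business days (Jun 12, Jun 13, Jun 14, Jun 15, …, Jun 28, Jun 29, Jun 30, skipping weekends) brings us to Friday, 2023/06/30, which is the last day of the cure period.
Adding 26 calendar days to 2023/06/30 gives 2023/07/26, which is the last day of the appeal period.
Adding 34 calendar days to 2023/07/26 gives 2023/08/29, which is the date termination becomes effective. 2023/08/29 is a Tuesday, so no roll-forward applies.

2023/08/29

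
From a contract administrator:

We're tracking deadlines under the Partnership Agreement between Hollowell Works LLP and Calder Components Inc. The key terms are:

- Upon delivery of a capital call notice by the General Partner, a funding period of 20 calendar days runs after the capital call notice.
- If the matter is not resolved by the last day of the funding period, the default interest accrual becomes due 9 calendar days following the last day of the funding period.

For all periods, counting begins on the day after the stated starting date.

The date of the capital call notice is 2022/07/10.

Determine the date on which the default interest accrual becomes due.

The last day of the funding period: 20 calendar days after 2022/07/10 is 2022/07/30.
Adding 9 calendar days to 2022/07/30 gives 2022/08/08, which is the date on which the default interest accrual becomes due.

2022/08/08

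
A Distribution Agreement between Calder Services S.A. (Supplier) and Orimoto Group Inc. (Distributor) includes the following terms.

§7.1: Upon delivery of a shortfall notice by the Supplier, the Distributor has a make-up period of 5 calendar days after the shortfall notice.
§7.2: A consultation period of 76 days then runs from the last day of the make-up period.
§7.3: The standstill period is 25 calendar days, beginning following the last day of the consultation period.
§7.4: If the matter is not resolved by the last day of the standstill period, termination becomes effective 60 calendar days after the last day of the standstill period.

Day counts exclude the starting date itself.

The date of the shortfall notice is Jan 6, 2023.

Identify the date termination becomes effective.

The last day of the make-up period: Jan 6, 2023 + 5 days = Jan 11, 2023.
The last day of the consultation period: Jan 11, 2023 + 76 days = Mar 28, 2023.
The last day of the standstill period: Mar 28, 2023 + 25 days = Apr 22, 2023.
The date termination becomes effective: 60 calendar days after Apr 22, 2023 is Jun 21, 2023.

Jun 21, 2023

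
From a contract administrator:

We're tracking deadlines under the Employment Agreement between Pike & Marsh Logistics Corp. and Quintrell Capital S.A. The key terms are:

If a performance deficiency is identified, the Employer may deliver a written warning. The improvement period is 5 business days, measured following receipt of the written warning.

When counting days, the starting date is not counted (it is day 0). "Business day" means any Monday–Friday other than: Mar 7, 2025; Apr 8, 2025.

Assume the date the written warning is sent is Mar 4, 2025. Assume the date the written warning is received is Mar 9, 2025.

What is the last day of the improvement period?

The last day of the improvement period: 5 business days after Sunday, Mar 9, 2025, skipping weekends — Mar 10, Mar 11, Mar 12, Mar 13, Mar 14 — lands on Friday, Mar 14, 2025.

Mar 14, 2025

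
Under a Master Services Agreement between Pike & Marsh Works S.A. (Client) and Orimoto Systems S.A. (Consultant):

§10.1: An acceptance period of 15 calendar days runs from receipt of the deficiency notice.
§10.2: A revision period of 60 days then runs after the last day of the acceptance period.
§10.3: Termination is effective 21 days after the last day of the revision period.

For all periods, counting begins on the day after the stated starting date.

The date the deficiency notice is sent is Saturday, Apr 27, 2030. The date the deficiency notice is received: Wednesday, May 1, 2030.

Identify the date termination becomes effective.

Aug 5, 2030

Adding 15 calendar days to May 1, 2030 gives May 16, 2030, which is the last day of the acceptance period.
Adding 60 calendar days to May 16, 2030 gives Jul 15, 2030, which is the last day of the revision period.
The date termination becomes effective: Jul 15, 2030 + 21 days = Aug 5, 2030.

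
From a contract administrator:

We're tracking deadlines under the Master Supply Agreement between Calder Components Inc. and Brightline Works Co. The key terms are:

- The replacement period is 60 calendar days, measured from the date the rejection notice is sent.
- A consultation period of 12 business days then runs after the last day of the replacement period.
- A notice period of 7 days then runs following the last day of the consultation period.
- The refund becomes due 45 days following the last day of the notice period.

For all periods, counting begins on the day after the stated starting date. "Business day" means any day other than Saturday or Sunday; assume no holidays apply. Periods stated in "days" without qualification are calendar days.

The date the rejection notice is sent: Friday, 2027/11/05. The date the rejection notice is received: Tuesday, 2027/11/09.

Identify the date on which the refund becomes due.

2028/03/12

The last day of the replacement period: 60 calendar days after 2027/11/05 is 2028/01/04.
The last day of the consultation period: counting 12 business days from Tuesday, 2028/01/04 (Jan 5, Jan 6, Jan 7, Jan 10, …, Jan 18, Jan 19, Jan 20, skipping weekends) reaches Thursday, 2028/01/20.
The last day of the notice period: 7 calendar days after 2028/01/20 is 2028/01/27.
The date on which the refund becomes due: 45 calendar days after 2028/01/27 is 2028/03/12.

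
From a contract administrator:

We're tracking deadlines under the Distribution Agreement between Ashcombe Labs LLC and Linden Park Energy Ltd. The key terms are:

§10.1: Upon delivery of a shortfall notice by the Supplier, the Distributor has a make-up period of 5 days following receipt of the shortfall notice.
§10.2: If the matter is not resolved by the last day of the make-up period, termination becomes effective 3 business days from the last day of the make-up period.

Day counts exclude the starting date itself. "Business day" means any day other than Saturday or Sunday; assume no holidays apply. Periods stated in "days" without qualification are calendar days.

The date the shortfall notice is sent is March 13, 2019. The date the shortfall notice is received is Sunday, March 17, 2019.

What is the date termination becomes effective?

Adding 5 calendar days to March 17, 2019 gives March 22, 2019, which is the last day of the make-up period.
The date termination becomes effective: 3 business days after Friday, March 22, 2019, skipping weekends — Mar 25, Mar 26, Mar 27 — lands on Wednesday, March 27, 2019.

March 27, 2019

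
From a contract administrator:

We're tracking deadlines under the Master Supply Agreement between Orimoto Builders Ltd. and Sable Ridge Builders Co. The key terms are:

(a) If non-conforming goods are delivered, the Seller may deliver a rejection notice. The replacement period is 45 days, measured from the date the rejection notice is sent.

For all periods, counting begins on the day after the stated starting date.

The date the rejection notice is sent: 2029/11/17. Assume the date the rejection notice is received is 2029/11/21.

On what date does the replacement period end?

2030/01/01

The last day of the replacement period: 2029/11/17 + 45 days = 2030/01/01.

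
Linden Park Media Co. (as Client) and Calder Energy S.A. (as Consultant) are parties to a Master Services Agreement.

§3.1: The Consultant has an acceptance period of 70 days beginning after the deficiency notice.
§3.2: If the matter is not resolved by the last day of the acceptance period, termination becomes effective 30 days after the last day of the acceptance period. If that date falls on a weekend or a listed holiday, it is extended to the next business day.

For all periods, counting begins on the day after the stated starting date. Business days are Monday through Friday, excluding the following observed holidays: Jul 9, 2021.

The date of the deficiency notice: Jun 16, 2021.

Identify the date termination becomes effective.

The last day of the acceptance period: Jun 16, 2021 + 70 days = Aug 25, 2021.
The date termination becomes effective: Aug 25, 2021 + 30 days = Sep 24, 2021. Sep 24, 2021 is a Friday and is not a listed holiday, so no roll-forward applies.

Sep 24, 2021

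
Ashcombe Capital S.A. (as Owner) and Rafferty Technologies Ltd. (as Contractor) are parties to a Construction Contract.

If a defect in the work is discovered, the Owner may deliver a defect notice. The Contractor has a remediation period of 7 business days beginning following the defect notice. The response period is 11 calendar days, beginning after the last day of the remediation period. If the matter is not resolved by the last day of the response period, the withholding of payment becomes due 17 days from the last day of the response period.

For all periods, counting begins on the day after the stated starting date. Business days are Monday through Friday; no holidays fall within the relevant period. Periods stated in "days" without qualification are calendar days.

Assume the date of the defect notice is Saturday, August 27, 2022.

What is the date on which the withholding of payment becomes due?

From Saturday, August 27, 2022, 7 business days (Aug 29, Aug 30, Aug 31, Sep 1, Sep 2, Sep 5, Sep 6, skipping weekends) brings us to Tuesday, September 6, 2022, which is the last day of the remediation period.
Adding 11 calendar days to September 6, 2022 gives September 17, 2022, which is the last day of the response period.
Adding 17 calendar days to September 17, 2022 gives October 4, 2022, which is the date on which the withholding of payment becomes due.

October 4, 2022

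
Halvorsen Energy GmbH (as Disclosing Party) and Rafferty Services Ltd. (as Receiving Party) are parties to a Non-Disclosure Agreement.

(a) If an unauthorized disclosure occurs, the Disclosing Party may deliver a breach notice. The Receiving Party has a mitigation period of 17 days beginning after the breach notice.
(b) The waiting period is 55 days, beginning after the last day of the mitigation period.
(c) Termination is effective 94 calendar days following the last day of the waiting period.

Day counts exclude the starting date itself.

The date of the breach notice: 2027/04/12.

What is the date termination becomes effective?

2027/09/25

The last day of the mitigation period: 17 calendar days after 2027/04/12 is 2027/04/29.
The last day of the waiting period: 55 calendar days after 2027/04/29 is 2027/06/23.
The date termination becomes effective: 94 calendar days after 2027/06/23 is 2027/09/25.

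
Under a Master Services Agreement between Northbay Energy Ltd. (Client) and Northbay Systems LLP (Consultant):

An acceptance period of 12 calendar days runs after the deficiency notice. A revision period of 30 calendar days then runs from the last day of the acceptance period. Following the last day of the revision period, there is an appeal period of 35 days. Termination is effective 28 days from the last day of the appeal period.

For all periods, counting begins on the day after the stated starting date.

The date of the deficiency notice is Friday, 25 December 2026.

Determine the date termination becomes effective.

9 April 2027

The last day of the acceptance period: 25 December 2026 + 12 days = 6 January 2027.
The last day of the revision period: 6 January 2027 + 30 days = 5 February 2027.
The last day of the appeal period: 35 calendar days after 5 February 2027 is 12 March 2027.
Adding 28 calendar days to 12 March 2027 gives 9 April 2027, which is the date termination becomes effective.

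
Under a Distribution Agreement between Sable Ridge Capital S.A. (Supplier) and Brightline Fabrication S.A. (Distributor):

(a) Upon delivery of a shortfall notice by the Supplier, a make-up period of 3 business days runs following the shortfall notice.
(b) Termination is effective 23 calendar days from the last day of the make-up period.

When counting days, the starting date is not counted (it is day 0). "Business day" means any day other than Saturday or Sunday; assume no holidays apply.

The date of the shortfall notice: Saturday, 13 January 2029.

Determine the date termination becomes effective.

9 February 2029

The last day of the make-up period: 3 business days after Saturday, 13 January 2029, skipping weekends — Jan 15, Jan 16, Jan 17 — lands on Wednesday, 17 January 2029.
The date termination becomes effective: 17 January 2029 + 23 days = 9 February 2029.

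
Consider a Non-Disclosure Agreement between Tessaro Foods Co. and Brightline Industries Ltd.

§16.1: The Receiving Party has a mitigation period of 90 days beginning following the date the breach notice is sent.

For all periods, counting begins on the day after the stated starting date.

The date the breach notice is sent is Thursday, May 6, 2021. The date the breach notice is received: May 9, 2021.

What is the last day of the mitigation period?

The last day of the mitigation period: May 6, 2021 + 90 days = August 4, 2021.

August 4, 2021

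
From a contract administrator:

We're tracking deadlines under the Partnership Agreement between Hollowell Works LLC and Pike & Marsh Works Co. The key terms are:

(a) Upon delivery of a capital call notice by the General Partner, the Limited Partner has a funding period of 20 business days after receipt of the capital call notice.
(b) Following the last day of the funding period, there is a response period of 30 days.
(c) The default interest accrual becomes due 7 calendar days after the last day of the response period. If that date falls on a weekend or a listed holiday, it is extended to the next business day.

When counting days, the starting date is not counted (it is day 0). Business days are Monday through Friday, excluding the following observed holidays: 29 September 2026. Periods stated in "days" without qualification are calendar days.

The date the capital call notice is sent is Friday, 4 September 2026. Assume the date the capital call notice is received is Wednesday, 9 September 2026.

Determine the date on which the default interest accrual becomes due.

16 November 2026

The last day of the funding period: counting 20 business days from Wednesday, 9 September 2026 (Sep 10, Sep 11, Sep 14, Sep 15, …, Oct 6, Oct 7, Oct 8, skipping weekends and the listed holiday on Sep 29) reaches Thursday, 8 October 2026.
The last day of the response period: 30 calendar days after 8 October 2026 is 7 November 2026.
The date on which the default interest accrual becomes due: 7 calendar days after 7 November 2026 is 14 November 2026. That falls on a Saturday, so it rolls to the next business day, Monday, 16 November 2026.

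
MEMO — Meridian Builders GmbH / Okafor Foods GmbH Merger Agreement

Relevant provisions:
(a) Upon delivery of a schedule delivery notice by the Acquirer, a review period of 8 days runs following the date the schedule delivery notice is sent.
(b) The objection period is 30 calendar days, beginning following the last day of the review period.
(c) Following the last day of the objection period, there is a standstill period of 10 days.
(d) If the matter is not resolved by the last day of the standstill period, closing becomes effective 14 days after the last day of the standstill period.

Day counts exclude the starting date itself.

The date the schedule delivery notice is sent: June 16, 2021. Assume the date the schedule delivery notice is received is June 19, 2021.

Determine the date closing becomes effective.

August 17, 2021

Adding 8 calendar days to June 16, 2021 gives June 24, 2021, which is the last day of the review period.
Adding 30 calendar days to June 24, 2021 gives July 24, 2021, which is the last day of the objection period.
Adding 10 calendar days to July 24, 2021 gives August 3, 2021, which is the last day of the standstill period.
Adding 14 calendar days to August 3, 2021 gives August 17, 2021, which is the date closing becomes effective.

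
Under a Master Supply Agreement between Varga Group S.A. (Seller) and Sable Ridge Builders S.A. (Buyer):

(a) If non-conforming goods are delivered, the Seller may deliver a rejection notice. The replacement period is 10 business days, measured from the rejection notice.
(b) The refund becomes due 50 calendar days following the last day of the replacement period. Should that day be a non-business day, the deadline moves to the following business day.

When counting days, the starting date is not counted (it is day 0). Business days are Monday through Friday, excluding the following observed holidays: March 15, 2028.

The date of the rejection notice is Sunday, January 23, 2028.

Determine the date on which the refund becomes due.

From Sunday, January 23, 2028, 10 business days (Jan 24, Jan 25, Jan 26, Jan 27, Jan 28, Jan 31, Feb 1, Feb 2, Feb 3, Feb 4, skipping weekends) brings us to Friday, February 4, 2028, which is the last day of the replacement period.
The date on which the refund becomes due: February 4, 2028 + 50 days = March 25, 2028. That falls on a Saturday, so it rolls to the next business day, Monday, March 27, 2028.

March 27, 2028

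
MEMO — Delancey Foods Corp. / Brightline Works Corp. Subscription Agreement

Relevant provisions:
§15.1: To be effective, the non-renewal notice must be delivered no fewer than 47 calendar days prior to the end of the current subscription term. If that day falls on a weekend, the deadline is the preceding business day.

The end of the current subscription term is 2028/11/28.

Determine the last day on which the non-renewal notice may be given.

2028/10/12

Counting back 47 calendar days from 2028/11/28 gives 2028/10/12. That is a Thursday, so no adjustment is needed.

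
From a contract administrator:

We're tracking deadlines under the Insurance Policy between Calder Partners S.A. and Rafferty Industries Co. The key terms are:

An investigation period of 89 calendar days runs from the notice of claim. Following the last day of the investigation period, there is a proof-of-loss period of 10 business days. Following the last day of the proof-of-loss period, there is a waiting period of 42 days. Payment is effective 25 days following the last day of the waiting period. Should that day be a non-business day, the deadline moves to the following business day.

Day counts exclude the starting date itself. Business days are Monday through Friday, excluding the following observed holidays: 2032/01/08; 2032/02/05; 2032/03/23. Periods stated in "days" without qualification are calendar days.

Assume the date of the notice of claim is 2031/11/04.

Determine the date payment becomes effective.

2032/04/23

Adding 89 calendar days to 2031/11/04 gives 2032/02/01, which is the last day of the investigation period.
The last day of the proof-of-loss period: counting 10 business days from Sunday, 2032/02/01 (Feb 2, Feb 3, Feb 4, Feb 6, Feb 9, Feb 10, Feb 11, Feb 12, Feb 13, Feb 16, skipping weekends and the listed holiday on Feb 5) reaches Monday, 2032/02/16.
Adding 42 calendar days to 2032/02/16 gives 2032/03/29, which is the last day of the waiting period.
The date payment becomes effective: 25 calendar days after 2032/03/29 is 2032/04/23. 2032/04/23 is a Friday and is not a listed holiday, so no roll-forward applies.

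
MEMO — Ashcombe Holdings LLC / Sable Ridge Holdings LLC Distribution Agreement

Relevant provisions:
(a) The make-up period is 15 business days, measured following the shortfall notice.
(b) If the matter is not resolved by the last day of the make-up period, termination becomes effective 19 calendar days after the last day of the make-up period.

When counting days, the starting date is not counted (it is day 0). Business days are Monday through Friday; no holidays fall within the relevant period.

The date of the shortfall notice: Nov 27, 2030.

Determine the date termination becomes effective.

The last day of the make-up period: counting 15 business days from Wednesday, Nov 27, 2030 (Nov 28, Nov 29, Dec 2, Dec 3, …, Dec 16, Dec 17, Dec 18, skipping weekends) reaches Wednesday, Dec 18, 2030.
The date termination becomes effective: 19 calendar days after Dec 18, 2030 is Jan 6, 2031.

Jan 6, 2031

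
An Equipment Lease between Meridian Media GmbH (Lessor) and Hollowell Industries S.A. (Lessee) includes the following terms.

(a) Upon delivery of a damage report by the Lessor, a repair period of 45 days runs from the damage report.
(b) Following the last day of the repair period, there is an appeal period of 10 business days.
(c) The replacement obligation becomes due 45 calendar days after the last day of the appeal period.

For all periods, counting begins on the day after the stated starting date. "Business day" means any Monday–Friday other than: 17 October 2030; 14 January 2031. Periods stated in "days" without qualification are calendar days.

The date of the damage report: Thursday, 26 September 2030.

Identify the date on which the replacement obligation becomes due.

Adding 45 calendar days to 26 September 2030 gives 10 November 2030, which is the last day of the repair period.
The last day of the appeal period: 10 business days after Sunday, 10 November 2030, skipping weekends — Nov 11, Nov 12, Nov 13, Nov 14, Nov 15, Nov 18, Nov 19, Nov 20, Nov 21, Nov 22 — lands on Friday, 22 November 2030.
Adding 45 calendar days to 22 November 2030 gives 6 January 2031, which is the date on which the replacement obligation becomes due.

6 January 2031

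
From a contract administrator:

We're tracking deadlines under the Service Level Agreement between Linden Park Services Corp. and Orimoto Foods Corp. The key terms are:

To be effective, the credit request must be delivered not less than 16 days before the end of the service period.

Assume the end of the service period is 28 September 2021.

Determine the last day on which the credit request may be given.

28 September 2021 minus 16 days is 12 September 2021.

12 September 2021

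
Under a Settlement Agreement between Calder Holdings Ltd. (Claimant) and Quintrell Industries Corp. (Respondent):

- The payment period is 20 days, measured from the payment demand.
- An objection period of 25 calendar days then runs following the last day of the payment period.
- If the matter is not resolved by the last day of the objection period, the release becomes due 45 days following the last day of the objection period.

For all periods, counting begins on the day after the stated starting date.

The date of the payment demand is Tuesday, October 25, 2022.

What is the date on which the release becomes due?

The last day of the payment period: October 25, 2022 + 20 days = November 14, 2022.
Adding 25 calendar days to November 14, 2022 gives December 9, 2022, which is the last day of the objection period.
The date on which the release becomes due: December 9, 2022 + 45 days = January 23, 2023.

January 23, 2023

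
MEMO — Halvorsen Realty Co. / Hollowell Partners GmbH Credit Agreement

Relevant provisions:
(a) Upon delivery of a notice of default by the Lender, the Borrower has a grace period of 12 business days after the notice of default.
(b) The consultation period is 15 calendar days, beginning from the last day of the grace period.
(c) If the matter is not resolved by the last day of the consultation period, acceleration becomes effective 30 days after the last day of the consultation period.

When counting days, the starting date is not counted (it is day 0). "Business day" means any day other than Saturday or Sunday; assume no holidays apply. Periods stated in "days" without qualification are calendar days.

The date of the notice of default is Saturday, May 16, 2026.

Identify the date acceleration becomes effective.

Jul 17, 2026

From Saturday, May 16, 2026, 12 business days (May 18, May 19, May 20, May 21, …, May 29, Jun 1, Jun 2, skipping weekends) brings us to Tuesday, Jun 2, 2026, which is the last day of the grace period.
The last day of the consultation period: Jun 2, 2026 + 15 days = Jun 17, 2026.
The date acceleration becomes effective: 30 calendar days after Jun 17, 2026 is Jul 17, 2026.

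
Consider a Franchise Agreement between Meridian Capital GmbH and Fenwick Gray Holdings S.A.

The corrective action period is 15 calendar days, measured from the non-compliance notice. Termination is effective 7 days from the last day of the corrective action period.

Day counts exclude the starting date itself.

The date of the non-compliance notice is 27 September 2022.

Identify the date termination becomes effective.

19 October 2022

The last day of the corrective action period: 15 calendar days after 27 September 2022 is 12 October 2022.
Adding 7 calendar days to 12 October 2022 gives 19 October 2022, which is the date termination becomes effective.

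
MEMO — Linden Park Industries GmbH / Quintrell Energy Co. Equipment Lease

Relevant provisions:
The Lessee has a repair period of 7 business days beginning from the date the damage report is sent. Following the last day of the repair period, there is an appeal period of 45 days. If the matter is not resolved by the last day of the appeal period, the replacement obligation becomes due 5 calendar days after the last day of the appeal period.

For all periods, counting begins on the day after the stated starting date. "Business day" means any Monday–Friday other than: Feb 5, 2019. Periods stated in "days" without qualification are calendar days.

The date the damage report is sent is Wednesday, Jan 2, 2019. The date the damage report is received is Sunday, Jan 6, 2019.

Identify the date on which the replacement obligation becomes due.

Mar 2, 2019

The last day of the repair period: counting 7 business days from Wednesday, Jan 2, 2019 (Jan 3, Jan 4, Jan 7, Jan 8, Jan 9, Jan 10, Jan 11, skipping weekends) reaches Friday, Jan 11, 2019.
The last day of the appeal period: Jan 11, 2019 + 45 days = Feb 25, 2019.
The date on which the replacement obligation becomes due: 5 calendar days after Feb 25, 2019 is Mar 2, 2019.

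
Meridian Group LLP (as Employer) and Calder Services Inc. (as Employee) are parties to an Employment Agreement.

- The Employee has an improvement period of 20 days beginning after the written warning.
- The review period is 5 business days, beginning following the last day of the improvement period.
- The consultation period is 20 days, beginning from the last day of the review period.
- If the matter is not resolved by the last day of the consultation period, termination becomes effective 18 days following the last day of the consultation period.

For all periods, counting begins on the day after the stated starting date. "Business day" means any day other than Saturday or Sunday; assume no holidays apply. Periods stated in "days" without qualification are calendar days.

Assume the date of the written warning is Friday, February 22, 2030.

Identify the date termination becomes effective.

The last day of the improvement period: 20 calendar days after February 22, 2030 is March 14, 2030.
The last day of the review period: 5 business days after Thursday, March 14, 2030, skipping weekends — Mar 15, Mar 18, Mar 19, Mar 20, Mar 21 — lands on Thursday, March 21, 2030.
The last day of the consultation period: 20 calendar days after March 21, 2030 is April 10, 2030.
Adding 18 calendar days to April 10, 2030 gives April 28, 2030, which is the date termination becomes effective.

April 28, 2030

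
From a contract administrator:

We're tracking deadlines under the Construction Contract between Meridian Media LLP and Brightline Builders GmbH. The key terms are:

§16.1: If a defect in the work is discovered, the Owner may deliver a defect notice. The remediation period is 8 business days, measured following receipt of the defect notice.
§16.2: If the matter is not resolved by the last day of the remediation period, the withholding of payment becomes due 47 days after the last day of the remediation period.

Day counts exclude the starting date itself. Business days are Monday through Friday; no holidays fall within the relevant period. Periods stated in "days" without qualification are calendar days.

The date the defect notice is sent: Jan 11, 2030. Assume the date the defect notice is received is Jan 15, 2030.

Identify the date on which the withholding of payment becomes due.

Mar 13, 2030

The last day of the remediation period: 8 business days after Tuesday, Jan 15, 2030, skipping weekends — Jan 16, Jan 17, Jan 18, Jan 21, Jan 22, Jan 23, Jan 24, Jan 25 — lands on Friday, Jan 25, 2030.
Adding 47 calendar days to Jan 25, 2030 gives Mar 13, 2030, which is the date on which the withholding of payment becomes due.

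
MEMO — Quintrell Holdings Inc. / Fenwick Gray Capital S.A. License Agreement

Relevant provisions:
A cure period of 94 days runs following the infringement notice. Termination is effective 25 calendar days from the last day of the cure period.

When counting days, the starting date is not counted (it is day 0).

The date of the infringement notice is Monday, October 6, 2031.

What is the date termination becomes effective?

The last day of the cure period: October 6, 2031 + 94 days = January 8, 2032.
The date termination becomes effective: 25 calendar days after January 8, 2032 is February 2, 2032.

February 2, 2032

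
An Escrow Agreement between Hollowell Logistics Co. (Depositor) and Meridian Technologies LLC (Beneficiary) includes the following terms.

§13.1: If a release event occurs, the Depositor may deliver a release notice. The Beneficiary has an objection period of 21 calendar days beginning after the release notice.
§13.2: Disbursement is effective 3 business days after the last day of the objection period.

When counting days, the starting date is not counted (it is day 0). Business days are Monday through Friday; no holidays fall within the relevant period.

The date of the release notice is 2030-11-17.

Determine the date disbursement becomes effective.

The last day of the objection period: 21 calendar days after 2030-11-17 is 2030-12-08.
From Sunday, 2030-12-08, 3 business days (Dec 9, Dec 10, Dec 11, skipping weekends) brings us to Wednesday, 2030-12-11, which is the date disbursement becomes effective.

2030-12-11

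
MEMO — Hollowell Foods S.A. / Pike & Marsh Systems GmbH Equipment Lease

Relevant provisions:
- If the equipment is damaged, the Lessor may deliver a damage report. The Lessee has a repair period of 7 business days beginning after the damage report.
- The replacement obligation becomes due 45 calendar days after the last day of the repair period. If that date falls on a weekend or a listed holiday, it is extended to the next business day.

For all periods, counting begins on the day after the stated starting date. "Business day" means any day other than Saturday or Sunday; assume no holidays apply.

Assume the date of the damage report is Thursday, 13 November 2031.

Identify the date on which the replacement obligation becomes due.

The last day of the repair period: counting 7 business days from Thursday, 13 November 2031 (Nov 14, Nov 17, Nov 18, Nov 19, Nov 20, Nov 21, Nov 24, skipping weekends) reaches Monday, 24 November 2031.
The date on which the replacement obligation becomes due: 45 calendar days after 24 November 2031 is 8 January 2032. 8 January 2032 is a Thursday, so no roll-forward applies.

8 January 2032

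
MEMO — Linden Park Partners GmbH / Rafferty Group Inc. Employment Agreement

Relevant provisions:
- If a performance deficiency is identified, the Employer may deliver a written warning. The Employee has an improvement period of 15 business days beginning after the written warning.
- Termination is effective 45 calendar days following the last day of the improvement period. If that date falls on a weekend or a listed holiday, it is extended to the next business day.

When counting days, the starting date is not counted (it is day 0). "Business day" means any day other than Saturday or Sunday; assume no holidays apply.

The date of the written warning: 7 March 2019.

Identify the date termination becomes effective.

13 May 2019

The last day of the improvement period: 15 business days after Thursday, 7 March 2019, skipping weekends — Mar 8, Mar 11, Mar 12, Mar 13, …, Mar 26, Mar 27, Mar 28 — lands on Thursday, 28 March 2019.
Adding 45 calendar days to 28 March 2019 gives 12 May 2019, which is the date termination becomes effective. That falls on a Sunday, so it rolls to the next business day, Monday, 13 May 2019.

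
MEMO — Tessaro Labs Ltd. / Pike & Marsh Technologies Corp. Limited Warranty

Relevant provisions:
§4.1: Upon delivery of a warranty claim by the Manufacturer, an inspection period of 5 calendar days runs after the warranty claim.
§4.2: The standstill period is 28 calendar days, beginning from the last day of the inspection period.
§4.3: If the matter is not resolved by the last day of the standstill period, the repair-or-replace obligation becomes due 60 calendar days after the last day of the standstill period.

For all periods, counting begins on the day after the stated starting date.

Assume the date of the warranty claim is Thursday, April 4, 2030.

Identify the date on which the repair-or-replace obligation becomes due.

The last day of the inspection period: April 4, 2030 + 5 days = April 9, 2030.
The last day of the standstill period: 28 calendar days after April 9, 2030 is May 7, 2030.
Adding 60 calendar days to May 7, 2030 gives July 6, 2030, which is the date on which the repair-or-replace obligation becomes due.

July 6, 2030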